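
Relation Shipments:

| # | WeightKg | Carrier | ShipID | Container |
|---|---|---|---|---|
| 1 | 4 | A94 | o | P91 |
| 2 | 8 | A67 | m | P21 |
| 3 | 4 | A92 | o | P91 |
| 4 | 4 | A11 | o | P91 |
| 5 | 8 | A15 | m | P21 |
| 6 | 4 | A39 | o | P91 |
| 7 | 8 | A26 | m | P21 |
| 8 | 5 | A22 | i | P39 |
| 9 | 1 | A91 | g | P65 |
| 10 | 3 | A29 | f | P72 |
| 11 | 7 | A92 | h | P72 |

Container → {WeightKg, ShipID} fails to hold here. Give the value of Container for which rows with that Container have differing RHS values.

P72

Container=P91: rows 1, 3, 4, 6 → {WeightKg,ShipID} = (4, o), (4, o), (4, o), (4, o) ✓
Container=P21: rows 2, 5, 7 → {WeightKg,ShipID} = (8, m), (8, m), (8, m) ✓
Container=P39: row 8 → {WeightKg,ShipID} = (5, i) ✓
Container=P65: row 9 → {WeightKg,ShipID} = (1, g) ✓
Container=P72: rows 10, 11 → {WeightKg,ShipID} takes values {(3, f), (7, h)} — violation
The only Container value with inconsistent RHS is Container=P72.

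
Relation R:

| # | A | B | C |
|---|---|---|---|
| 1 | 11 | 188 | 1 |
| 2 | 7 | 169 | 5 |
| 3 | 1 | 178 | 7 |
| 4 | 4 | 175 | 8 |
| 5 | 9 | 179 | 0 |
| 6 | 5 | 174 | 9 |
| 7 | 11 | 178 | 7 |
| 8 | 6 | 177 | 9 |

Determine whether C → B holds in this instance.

C=1: row 1 → B = 188 ✓
C=5: row 2 → B = 169 ✓
C=7: rows 3, 7 → B = 178, 178 ✓
C=8: row 4 → B = 175 ✓
C=0: row 5 → B = 179 ✓
C=9: rows 6, 8 → B takes values {174, 177} — violation
Two rows agree on C but differ on B, so C → B does not hold.

No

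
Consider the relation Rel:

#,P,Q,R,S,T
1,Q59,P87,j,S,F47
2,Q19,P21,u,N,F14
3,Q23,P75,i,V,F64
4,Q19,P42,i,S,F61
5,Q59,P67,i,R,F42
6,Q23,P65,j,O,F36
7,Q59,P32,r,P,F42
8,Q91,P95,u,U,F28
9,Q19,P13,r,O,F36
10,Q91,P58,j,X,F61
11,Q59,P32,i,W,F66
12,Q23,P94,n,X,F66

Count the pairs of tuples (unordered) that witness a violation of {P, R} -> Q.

(P=Q59, R=i): violating pairs (5,11) — 1 pair.

1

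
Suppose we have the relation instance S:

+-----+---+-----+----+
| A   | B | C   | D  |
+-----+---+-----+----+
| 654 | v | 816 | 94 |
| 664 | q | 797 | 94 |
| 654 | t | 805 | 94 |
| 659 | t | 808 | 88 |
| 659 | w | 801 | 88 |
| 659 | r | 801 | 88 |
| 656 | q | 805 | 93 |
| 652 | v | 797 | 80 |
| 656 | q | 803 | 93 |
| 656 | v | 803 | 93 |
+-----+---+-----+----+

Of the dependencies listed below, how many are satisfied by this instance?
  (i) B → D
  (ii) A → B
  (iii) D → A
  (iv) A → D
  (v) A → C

1

(i) B → D: B=v: 3 rows → D takes values {94, 80, 93} — violation; B=q: 3 rows → D takes values {94, 93} — violation; B=t: 2 rows → D takes values {94, 88} — violation — fails.
(ii) A → B: A=654: 2 rows → B takes values {v, t} — violation; A=659: 3 rows → B takes values {t, w, r} — violation; A=656: 3 rows → B takes values {q, v} — violation — fails.
(iii) D → A: D=94: 3 rows → A takes values {654, 664} — violation — fails.
(iv) A → D: every LHS value maps to a single RHS value — holds.
(v) A → C: A=654: 2 rows → C takes values {816, 805} — violation; A=659: 3 rows → C takes values {808, 801} — violation; A=656: 3 rows → C takes values {805, 803} — violation — fails.
1 of the 5 dependencies holds.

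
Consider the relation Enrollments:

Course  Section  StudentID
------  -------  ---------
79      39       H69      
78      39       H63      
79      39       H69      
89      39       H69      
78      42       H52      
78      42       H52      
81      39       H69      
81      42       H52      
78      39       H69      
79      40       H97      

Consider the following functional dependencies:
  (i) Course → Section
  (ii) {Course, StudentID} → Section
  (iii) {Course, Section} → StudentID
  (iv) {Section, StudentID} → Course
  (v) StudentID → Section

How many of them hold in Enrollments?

(i) Course → Section: Course=79: 3 rows → Section takes values {39, 40} — violation; Course=78: 4 rows → Section takes values {39, 42} — violation; Course=81: 2 rows → Section takes values {39, 42} — violation — fails.
(ii) {Course, StudentID} → Section: every LHS value maps to a single RHS value — holds.
(iii) {Course, Section} → StudentID: (Course=78, Section=39): 2 rows → StudentID takes values {H63, H69} — violation — fails.
(iv) {Section, StudentID} → Course: (Section=39, StudentID=H69): 5 rows → Course takes values {79, 89, 81, 78} — violation; (Section=42, StudentID=H52): 3 rows → Course takes values {78, 81} — violation — fails.
(v) StudentID → Section: every LHS value maps to a single RHS value — holds.
2 of the 5 dependencies hold.

2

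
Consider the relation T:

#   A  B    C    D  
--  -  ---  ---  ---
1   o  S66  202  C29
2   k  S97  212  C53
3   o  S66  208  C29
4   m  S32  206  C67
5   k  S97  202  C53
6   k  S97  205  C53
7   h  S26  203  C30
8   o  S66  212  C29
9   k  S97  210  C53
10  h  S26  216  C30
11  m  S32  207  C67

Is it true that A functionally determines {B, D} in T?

A=o: rows 1, 3, 8 → {B,D} = (S66, C29), (S66, C29), (S66, C29) ✓
A=k: rows 2, 5, 6, 9 → {B,D} = (S97, C53), (S97, C53), (S97, C53), (S97, C53) ✓
A=m: rows 4, 11 → {B,D} = (S32, C67), (S32, C67) ✓
A=h: rows 7, 10 → {B,D} = (S26, C30), (S26, C30) ✓
Every A value is associated with a single {B, D} value, so A → {B, D} holds.

Yes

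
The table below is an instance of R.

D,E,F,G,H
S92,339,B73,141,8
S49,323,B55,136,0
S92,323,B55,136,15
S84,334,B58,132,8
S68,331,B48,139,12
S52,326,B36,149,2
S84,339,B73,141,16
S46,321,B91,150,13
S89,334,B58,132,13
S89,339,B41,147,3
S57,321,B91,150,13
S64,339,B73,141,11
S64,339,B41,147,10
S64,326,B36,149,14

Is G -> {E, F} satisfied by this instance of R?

G=141: 3 rows → {E,F} = (339, B73), (339, B73), (339, B73) ✓
G=136: 2 rows → {E,F} = (323, B55), (323, B55) ✓
G=132: 2 rows → {E,F} = (334, B58), (334, B58) ✓
G=139: 1 row → {E,F} = (331, B48) ✓
G=149: 2 rows → {E,F} = (326, B36), (326, B36) ✓
G=150: 2 rows → {E,F} = (321, B91), (321, B91) ✓
G=147: 2 rows → {E,F} = (339, B41), (339, B41) ✓
Every G value is associated with a single {E, F} value, so G -> {E, F} holds.

Yes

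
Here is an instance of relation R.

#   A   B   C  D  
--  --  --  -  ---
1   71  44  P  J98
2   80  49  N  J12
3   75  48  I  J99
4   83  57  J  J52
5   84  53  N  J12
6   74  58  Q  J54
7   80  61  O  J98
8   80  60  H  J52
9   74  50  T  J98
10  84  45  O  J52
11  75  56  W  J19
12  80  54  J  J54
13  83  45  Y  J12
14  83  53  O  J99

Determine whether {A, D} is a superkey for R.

All 14 rows have distinct {A, D} values, so {A, D} → (all attributes) holds and {A, D} is a superkey.

Yes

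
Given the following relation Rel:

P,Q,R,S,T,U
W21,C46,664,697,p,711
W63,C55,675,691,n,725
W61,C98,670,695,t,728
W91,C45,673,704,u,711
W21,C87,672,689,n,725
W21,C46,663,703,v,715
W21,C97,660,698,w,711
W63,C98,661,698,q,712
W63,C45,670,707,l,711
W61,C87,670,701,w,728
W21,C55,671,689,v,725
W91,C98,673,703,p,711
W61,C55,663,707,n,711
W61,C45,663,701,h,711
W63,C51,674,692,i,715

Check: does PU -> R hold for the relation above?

(P=W21, U=711): 2 rows → R takes values {664, 660} — violation
(P=W63, U=725): 1 row → R = 675 ✓
(P=W61, U=728): 2 rows → R = 670, 670 ✓
(P=W91, U=711): 2 rows → R = 673, 673 ✓
(P=W21, U=725): 2 rows → R takes values {672, 671} — violation
(P=W21, U=715): 1 row → R = 663 ✓
(P=W63, U=712): 1 row → R = 661 ✓
(P=W63, U=711): 1 row → R = 670 ✓
(P=W61, U=711): 2 rows → R = 663, 663 ✓
(P=W63, U=715): 1 row → R = 674 ✓
Two rows agree on PU but differ on R, so PU -> R does not hold.

No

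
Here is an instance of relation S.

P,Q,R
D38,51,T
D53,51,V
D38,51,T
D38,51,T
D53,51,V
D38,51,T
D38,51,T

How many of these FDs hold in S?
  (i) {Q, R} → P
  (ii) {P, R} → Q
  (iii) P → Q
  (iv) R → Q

(i) {Q, R} → P: every LHS value maps to a single RHS value — holds.
(ii) {P, R} → Q: every LHS value maps to a single RHS value — holds.
(iii) P → Q: every LHS value maps to a single RHS value — holds.
(iv) R → Q: every LHS value maps to a single RHS value — holds.
4 of the 4 dependencies hold.

4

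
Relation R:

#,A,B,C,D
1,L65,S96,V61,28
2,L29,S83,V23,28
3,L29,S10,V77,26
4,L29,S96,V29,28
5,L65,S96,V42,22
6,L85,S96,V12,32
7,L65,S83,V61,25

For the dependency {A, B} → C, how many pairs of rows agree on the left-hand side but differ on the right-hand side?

1

(A=L65, B=S96): violating pairs (1,5) — 1 pair.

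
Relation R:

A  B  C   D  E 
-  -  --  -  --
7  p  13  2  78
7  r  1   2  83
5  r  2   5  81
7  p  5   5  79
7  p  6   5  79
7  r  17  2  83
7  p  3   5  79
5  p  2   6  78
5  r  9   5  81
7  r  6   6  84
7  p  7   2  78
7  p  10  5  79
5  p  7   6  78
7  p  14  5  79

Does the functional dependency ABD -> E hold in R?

(A=7, B=p, D=2): 2 rows → E = 78, 78 ✓
(A=7, B=r, D=2): 2 rows → E = 83, 83 ✓
(A=5, B=r, D=5): 2 rows → E = 81, 81 ✓
(A=7, B=p, D=5): 5 rows → E = 79, 79, 79, 79, 79 ✓
(A=5, B=p, D=6): 2 rows → E = 78, 78 ✓
(A=7, B=r, D=6): 1 row → E = 84 ✓
Every ABD value is associated with a single E value, so ABD -> E holds.

Yes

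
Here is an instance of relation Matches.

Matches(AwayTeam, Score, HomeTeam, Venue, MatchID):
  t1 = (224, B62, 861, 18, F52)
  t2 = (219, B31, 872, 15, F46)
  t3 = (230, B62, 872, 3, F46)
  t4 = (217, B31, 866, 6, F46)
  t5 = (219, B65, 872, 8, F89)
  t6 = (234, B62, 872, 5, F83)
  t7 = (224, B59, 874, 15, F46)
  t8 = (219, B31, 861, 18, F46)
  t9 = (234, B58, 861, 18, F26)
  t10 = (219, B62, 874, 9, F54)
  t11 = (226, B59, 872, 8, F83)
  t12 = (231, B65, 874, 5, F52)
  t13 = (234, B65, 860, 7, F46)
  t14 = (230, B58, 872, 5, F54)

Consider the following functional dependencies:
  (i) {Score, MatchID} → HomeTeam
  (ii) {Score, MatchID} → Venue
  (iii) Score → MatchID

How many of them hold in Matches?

(i) {Score, MatchID} → HomeTeam: (Score=B31, MatchID=F46): rows 2, 4, 8 → HomeTeam takes values {872, 866, 861} — violation — fails.
(ii) {Score, MatchID} → Venue: (Score=B31, MatchID=F46): rows 2, 4, 8 → Venue takes values {15, 6, 18} — violation — fails.
(iii) Score → MatchID: Score=B62: rows 1, 3, 6, 10 → MatchID takes values {F52, F46, F83, F54} — violation; Score=B65: rows 5, 12, 13 → MatchID takes values {F89, F52, F46} — violation; Score=B59: rows 7, 11 → MatchID takes values {F46, F83} — violation; Score=B58: rows 9, 14 → MatchID takes values {F26, F54} — violation — fails.
None of the 3 dependencies hold.

0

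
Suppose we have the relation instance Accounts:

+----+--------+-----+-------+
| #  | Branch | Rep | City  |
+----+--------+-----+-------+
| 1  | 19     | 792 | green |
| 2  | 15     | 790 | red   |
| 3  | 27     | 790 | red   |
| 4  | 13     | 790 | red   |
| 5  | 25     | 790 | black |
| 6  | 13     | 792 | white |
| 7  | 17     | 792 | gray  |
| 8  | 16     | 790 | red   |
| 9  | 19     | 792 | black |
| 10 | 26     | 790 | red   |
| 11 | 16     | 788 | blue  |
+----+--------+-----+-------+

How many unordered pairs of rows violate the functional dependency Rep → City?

Rep=792: violating pairs (1,6), (1,7), (1,9), (6,7), (6,9), (7,9) — 6 pairs.
Rep=790: violating pairs (2,5), (3,5), (4,5), (5,8), (5,10) — 5 pairs.

11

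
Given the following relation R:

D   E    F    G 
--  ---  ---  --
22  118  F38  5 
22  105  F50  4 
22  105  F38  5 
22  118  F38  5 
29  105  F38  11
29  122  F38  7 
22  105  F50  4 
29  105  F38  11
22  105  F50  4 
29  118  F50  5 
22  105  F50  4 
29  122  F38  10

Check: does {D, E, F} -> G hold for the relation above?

No

(D=22, E=118, F=F38): 2 rows → G = 5, 5 ✓
(D=22, E=105, F=F50): 4 rows → G = 4, 4, 4, 4 ✓
(D=22, E=105, F=F38): 1 row → G = 5 ✓
(D=29, E=105, F=F38): 2 rows → G = 11, 11 ✓
(D=29, E=122, F=F38): 2 rows → G takes values {7, 10} — violation
(D=29, E=118, F=F50): 1 row → G = 5 ✓
Two rows agree on {D, E, F} but differ on G, so {D, E, F} -> G does not hold.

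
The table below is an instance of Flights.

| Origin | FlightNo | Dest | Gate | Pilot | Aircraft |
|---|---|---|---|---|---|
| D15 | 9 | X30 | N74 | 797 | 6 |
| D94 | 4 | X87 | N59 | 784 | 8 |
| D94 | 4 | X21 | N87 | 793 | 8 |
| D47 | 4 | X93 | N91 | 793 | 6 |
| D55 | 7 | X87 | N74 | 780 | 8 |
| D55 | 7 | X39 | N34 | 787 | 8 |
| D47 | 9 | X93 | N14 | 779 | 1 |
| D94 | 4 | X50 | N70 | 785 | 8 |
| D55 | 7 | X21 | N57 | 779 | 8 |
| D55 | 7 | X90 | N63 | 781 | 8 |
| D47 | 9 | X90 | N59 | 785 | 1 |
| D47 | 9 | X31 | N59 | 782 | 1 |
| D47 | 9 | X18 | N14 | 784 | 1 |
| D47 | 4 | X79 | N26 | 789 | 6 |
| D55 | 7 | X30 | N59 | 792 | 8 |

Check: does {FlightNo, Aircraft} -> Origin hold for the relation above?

(FlightNo=9, Aircraft=6): 1 row → Origin = D15 ✓
(FlightNo=4, Aircraft=8): 3 rows → Origin = D94, D94, D94 ✓
(FlightNo=4, Aircraft=6): 2 rows → Origin = D47, D47 ✓
(FlightNo=7, Aircraft=8): 5 rows → Origin = D55, D55, D55, D55, D55 ✓
(FlightNo=9, Aircraft=1): 4 rows → Origin = D47, D47, D47, D47 ✓
Every {FlightNo, Aircraft} value is associated with a single Origin value, so {FlightNo, Aircraft} -> Origin holds.

Yes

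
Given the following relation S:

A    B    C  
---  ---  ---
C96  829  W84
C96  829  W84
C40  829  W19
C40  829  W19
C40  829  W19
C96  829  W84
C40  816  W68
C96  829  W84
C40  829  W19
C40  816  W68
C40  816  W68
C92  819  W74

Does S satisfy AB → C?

(A=C96, B=829): 4 rows → C = W84, W84, W84, W84 ✓
(A=C40, B=829): 4 rows → C = W19, W19, W19, W19 ✓
(A=C40, B=816): 3 rows → C = W68, W68, W68 ✓
(A=C92, B=819): 1 row → C = W74 ✓
Every AB value is associated with a single C value, so AB → C holds.

Yes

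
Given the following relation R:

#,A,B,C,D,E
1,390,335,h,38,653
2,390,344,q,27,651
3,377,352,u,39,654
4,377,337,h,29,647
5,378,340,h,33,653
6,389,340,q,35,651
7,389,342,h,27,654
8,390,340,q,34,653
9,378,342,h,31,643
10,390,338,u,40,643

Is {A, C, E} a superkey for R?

Yes

All 10 rows have distinct {A, C, E} values, so {A, C, E} → (all attributes) holds and {A, C, E} is a superkey.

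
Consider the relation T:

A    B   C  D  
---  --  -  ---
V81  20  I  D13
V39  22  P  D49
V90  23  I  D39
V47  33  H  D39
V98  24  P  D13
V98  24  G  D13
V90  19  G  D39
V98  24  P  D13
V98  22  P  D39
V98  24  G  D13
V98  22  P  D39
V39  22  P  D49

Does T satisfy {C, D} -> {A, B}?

(C=I, D=D13): 1 row → {A,B} = (V81, 20) ✓
(C=P, D=D49): 2 rows → {A,B} = (V39, 22), (V39, 22) ✓
(C=I, D=D39): 1 row → {A,B} = (V90, 23) ✓
(C=H, D=D39): 1 row → {A,B} = (V47, 33) ✓
(C=P, D=D13): 2 rows → {A,B} = (V98, 24), (V98, 24) ✓
(C=G, D=D13): 2 rows → {A,B} = (V98, 24), (V98, 24) ✓
(C=G, D=D39): 1 row → {A,B} = (V90, 19) ✓
(C=P, D=D39): 2 rows → {A,B} = (V98, 22), (V98, 22) ✓
Every {C, D} value is associated with a single {A, B} value, so {C, D} -> {A, B} holds.

Yes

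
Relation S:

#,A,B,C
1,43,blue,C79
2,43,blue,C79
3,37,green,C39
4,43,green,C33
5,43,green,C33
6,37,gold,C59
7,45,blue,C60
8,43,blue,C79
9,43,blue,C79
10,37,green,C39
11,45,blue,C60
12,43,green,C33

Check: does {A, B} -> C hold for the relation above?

Yes

(A=43, B=blue): rows 1, 2, 8, 9 → C = C79, C79, C79, C79 ✓
(A=37, B=green): rows 3, 10 → C = C39, C39 ✓
(A=43, B=green): rows 4, 5, 12 → C = C33, C33, C33 ✓
(A=37, B=gold): row 6 → C = C59 ✓
(A=45, B=blue): rows 7, 11 → C = C60, C60 ✓
Every {A, B} value is associated with a single C value, so {A, B} -> C holds.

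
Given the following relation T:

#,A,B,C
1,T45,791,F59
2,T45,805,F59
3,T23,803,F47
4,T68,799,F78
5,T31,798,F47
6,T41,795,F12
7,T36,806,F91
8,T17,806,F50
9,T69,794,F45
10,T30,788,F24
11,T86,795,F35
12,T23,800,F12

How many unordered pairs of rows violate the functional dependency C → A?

C=F59: all 2 rows agree on A — 0 pairs.
C=F47: violating pairs (3,5) — 1 pair.
C=F12: violating pairs (6,12) — 1 pair.

2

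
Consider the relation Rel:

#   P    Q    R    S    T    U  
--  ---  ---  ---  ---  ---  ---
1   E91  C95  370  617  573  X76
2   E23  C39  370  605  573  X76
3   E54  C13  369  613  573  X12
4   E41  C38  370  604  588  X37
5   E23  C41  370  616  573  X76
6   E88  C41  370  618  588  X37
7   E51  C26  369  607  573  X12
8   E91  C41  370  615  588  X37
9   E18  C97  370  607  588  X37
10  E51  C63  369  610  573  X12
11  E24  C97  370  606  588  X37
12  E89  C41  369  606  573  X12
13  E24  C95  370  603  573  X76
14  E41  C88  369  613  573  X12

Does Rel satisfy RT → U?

Yes

(R=370, T=573): rows 1, 2, 5, 13 → U = X76, X76, X76, X76 ✓
(R=369, T=573): rows 3, 7, 10, 12, 14 → U = X12, X12, X12, X12, X12 ✓
(R=370, T=588): rows 4, 6, 8, 9, 11 → U = X37, X37, X37, X37, X37 ✓
Every RT value is associated with a single U value, so RT → U holds.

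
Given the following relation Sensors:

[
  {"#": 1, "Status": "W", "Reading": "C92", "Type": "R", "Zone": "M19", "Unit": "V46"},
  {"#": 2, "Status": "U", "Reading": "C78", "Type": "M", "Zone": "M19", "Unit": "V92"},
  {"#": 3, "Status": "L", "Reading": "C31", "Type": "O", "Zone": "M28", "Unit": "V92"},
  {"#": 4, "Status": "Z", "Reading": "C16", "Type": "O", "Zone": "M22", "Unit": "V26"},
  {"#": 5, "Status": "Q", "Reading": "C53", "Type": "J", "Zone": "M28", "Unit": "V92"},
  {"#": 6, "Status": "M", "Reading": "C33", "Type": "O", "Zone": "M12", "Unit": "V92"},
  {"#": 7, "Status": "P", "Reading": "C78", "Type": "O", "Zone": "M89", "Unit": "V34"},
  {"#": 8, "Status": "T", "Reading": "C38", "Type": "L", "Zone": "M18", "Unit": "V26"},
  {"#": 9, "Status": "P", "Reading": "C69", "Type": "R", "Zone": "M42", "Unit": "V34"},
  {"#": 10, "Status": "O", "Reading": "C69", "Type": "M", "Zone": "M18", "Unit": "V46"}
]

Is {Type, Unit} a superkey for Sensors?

Rows 3 and 6 have the same {Type, Unit} value (Type=O, Unit=V92) but are distinct tuples, so {Type, Unit} does not determine every attribute — not a superkey.

No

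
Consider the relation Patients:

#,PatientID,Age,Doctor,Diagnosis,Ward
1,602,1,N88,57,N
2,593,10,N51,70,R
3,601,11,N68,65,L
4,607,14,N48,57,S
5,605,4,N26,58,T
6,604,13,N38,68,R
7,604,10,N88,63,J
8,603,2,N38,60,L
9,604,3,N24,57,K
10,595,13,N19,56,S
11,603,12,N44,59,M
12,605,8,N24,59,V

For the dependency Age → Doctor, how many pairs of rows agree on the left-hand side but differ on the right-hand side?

Age=10: violating pairs (2,7) — 1 pair.
Age=13: violating pairs (6,10) — 1 pair.

2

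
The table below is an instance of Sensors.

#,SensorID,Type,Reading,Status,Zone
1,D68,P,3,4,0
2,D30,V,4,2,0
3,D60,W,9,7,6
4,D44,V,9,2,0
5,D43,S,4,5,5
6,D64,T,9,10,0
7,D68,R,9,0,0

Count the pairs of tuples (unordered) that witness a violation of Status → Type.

0

Status=2: all 2 rows agree on Type — 0 pairs.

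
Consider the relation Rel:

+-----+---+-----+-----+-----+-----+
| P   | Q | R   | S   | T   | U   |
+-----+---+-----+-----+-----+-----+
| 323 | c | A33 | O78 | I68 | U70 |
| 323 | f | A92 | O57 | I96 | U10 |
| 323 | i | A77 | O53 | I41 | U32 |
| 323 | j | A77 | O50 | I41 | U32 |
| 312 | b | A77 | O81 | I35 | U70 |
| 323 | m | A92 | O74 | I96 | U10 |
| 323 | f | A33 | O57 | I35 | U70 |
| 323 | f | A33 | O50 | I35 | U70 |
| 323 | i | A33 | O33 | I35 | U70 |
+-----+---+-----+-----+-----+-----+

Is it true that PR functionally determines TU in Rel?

(P=323, R=A33): 4 rows → {T,U} takes values {(I68, U70), (I35, U70)} — violation
(P=323, R=A92): 2 rows → {T,U} = (I96, U10), (I96, U10) ✓
(P=323, R=A77): 2 rows → {T,U} = (I41, U32), (I41, U32) ✓
(P=312, R=A77): 1 row → {T,U} = (I35, U70) ✓
Two rows agree on PR but differ on TU, so PR → TU does not hold.

No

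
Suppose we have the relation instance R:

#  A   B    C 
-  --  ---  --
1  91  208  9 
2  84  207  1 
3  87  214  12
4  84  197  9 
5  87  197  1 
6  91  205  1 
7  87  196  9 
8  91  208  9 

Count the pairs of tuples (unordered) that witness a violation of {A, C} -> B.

(A=91, C=9): all 2 rows agree on B — 0 pairs.

0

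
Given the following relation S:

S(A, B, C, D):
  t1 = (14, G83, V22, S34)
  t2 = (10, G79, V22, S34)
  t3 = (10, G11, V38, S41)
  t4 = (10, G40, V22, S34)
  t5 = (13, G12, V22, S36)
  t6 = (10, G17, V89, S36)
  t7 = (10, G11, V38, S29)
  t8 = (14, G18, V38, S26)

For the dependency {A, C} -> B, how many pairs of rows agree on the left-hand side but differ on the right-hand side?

(A=10, C=V22): violating pairs (2,4) — 1 pair.
(A=10, C=V38): all 2 rows agree on B — 0 pairs.

1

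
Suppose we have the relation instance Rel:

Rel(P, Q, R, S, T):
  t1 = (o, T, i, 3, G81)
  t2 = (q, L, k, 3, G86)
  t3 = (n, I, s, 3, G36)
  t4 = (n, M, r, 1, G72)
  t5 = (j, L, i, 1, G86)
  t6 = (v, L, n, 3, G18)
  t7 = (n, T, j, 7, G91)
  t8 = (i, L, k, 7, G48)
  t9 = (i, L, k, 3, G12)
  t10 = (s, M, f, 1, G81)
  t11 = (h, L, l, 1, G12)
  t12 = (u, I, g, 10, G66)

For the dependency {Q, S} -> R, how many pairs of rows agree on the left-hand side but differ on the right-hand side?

(Q=L, S=3): violating pairs (2,6), (6,9) — 2 pairs.
(Q=M, S=1): violating pairs (4,10) — 1 pair.
(Q=L, S=1): violating pairs (5,11) — 1 pair.

4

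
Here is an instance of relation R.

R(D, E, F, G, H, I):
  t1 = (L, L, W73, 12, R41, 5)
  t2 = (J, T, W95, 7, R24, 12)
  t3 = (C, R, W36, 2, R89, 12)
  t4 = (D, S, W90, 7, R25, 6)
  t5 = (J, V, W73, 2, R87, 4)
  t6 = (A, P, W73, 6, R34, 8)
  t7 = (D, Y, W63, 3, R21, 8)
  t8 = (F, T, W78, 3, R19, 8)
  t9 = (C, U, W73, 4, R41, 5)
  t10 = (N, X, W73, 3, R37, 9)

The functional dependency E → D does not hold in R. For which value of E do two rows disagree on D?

E=L: row 1 → D = L ✓
E=T: rows 2, 8 → D takes values {J, F} — violation
E=R: row 3 → D = C ✓
E=S: row 4 → D = D ✓
E=V: row 5 → D = J ✓
E=P: row 6 → D = A ✓
E=Y: row 7 → D = D ✓
E=U: row 9 → D = C ✓
E=X: row 10 → D = N ✓
The only E value with inconsistent D is E=T.

T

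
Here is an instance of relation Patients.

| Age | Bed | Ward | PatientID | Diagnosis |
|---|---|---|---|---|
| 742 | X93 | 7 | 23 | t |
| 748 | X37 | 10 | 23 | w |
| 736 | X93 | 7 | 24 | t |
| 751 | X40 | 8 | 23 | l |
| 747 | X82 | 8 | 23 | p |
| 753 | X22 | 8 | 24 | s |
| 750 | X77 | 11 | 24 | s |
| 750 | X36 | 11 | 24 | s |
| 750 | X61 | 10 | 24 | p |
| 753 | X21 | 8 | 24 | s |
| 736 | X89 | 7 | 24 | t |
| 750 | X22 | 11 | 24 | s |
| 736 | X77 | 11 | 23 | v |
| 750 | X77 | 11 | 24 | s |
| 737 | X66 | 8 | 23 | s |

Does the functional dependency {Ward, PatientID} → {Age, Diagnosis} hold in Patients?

No

(Ward=7, PatientID=23): 1 row → {Age,Diagnosis} = (742, t) ✓
(Ward=10, PatientID=23): 1 row → {Age,Diagnosis} = (748, w) ✓
(Ward=7, PatientID=24): 2 rows → {Age,Diagnosis} = (736, t), (736, t) ✓
(Ward=8, PatientID=23): 3 rows → {Age,Diagnosis} takes values {(751, l), (747, p), (737, s)} — violation
(Ward=8, PatientID=24): 2 rows → {Age,Diagnosis} = (753, s), (753, s) ✓
(Ward=11, PatientID=24): 4 rows → {Age,Diagnosis} = (750, s), (750, s), (750, s), (750, s) ✓
(Ward=10, PatientID=24): 1 row → {Age,Diagnosis} = (750, p) ✓
(Ward=11, PatientID=23): 1 row → {Age,Diagnosis} = (736, v) ✓
Two rows agree on {Ward, PatientID} but differ on {Age, Diagnosis}, so {Ward, PatientID} → {Age, Diagnosis} does not hold.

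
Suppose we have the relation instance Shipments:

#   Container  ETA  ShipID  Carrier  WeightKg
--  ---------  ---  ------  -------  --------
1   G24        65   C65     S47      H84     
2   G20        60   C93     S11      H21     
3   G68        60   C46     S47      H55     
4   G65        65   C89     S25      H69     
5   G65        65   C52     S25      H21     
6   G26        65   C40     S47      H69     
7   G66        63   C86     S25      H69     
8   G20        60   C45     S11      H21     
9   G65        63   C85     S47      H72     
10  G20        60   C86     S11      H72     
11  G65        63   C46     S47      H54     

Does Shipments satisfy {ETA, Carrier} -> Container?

(ETA=65, Carrier=S47): rows 1, 6 → Container takes values {G24, G26} — violation
(ETA=60, Carrier=S11): rows 2, 8, 10 → Container = G20, G20, G20 ✓
(ETA=60, Carrier=S47): row 3 → Container = G68 ✓
(ETA=65, Carrier=S25): rows 4, 5 → Container = G65, G65 ✓
(ETA=63, Carrier=S25): row 7 → Container = G66 ✓
(ETA=63, Carrier=S47): rows 9, 11 → Container = G65, G65 ✓
Two rows agree on {ETA, Carrier} but differ on Container, so {ETA, Carrier} -> Container does not hold.

No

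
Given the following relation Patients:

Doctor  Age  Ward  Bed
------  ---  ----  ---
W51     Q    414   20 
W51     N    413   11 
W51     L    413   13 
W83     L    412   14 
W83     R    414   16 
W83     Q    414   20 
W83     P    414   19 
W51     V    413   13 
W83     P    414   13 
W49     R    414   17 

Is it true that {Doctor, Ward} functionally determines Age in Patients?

(Doctor=W51, Ward=414): 1 row → Age = Q ✓
(Doctor=W51, Ward=413): 3 rows → Age takes values {N, L, V} — violation
(Doctor=W83, Ward=412): 1 row → Age = L ✓
(Doctor=W83, Ward=414): 4 rows → Age takes values {R, Q, P} — violation
(Doctor=W49, Ward=414): 1 row → Age = R ✓
Two rows agree on {Doctor, Ward} but differ on Age, so {Doctor, Ward} -> Age does not hold.

No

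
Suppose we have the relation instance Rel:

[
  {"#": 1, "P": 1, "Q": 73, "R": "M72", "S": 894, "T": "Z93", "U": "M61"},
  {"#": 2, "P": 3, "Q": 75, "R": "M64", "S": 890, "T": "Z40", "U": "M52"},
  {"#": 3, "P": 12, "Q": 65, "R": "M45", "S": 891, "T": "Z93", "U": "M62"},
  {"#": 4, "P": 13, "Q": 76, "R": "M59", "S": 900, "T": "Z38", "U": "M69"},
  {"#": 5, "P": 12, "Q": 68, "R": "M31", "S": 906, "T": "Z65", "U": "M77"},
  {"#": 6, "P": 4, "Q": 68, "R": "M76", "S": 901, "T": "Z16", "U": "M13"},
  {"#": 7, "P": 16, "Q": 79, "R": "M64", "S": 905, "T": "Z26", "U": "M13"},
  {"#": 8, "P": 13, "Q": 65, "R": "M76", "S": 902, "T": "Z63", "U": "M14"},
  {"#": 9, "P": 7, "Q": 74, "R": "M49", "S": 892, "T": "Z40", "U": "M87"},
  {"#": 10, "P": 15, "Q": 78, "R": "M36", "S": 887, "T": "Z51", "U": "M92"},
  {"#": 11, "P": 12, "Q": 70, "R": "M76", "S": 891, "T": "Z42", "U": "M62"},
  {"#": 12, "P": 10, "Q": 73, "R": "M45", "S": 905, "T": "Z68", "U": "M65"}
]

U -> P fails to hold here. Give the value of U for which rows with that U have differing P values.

M13

U=M61: row 1 → P = 1 ✓
U=M52: row 2 → P = 3 ✓
U=M62: rows 3, 11 → P = 12, 12 ✓
U=M69: row 4 → P = 13 ✓
U=M77: row 5 → P = 12 ✓
U=M13: rows 6, 7 → P takes values {4, 16} — violation
U=M14: row 8 → P = 13 ✓
U=M87: row 9 → P = 7 ✓
U=M92: row 10 → P = 15 ✓
U=M65: row 12 → P = 10 ✓
The only U value with inconsistent P is U=M13.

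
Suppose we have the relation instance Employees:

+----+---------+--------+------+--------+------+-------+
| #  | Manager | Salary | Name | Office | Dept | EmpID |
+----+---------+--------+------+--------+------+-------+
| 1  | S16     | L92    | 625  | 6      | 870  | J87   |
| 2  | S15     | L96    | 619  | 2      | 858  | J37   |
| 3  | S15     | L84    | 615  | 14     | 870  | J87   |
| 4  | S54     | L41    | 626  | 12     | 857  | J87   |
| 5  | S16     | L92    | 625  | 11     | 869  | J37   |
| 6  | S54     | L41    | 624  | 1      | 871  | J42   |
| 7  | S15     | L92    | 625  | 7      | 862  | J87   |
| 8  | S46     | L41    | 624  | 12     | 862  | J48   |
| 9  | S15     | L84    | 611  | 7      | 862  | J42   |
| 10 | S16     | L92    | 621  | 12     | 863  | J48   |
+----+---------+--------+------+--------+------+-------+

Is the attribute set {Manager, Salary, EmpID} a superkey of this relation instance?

All 10 rows have distinct {Manager, Salary, EmpID} values, so {Manager, Salary, EmpID} → (all attributes) holds and {Manager, Salary, EmpID} is a superkey.

Yes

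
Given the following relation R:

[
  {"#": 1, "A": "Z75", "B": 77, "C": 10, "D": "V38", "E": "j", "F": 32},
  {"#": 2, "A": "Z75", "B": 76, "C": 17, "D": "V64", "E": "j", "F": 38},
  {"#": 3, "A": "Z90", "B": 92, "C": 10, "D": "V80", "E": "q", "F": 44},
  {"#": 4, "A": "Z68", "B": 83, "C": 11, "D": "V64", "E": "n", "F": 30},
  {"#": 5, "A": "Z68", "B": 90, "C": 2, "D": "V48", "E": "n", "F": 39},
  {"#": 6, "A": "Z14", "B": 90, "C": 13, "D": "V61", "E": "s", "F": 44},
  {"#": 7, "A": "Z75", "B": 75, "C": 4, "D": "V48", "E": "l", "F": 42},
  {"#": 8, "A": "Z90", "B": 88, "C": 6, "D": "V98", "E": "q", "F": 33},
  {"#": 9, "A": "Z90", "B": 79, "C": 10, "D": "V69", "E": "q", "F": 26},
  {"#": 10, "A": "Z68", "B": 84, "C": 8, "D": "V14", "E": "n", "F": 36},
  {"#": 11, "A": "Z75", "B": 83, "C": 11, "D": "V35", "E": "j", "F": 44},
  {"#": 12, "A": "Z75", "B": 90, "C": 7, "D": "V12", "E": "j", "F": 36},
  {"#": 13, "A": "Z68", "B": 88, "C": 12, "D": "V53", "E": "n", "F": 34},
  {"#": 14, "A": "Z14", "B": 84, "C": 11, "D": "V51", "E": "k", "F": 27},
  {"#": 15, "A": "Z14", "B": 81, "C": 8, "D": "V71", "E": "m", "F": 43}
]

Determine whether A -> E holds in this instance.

No

A=Z75: rows 1, 2, 7, 11, 12 → E takes values {j, l} — violation
A=Z90: rows 3, 8, 9 → E = q, q, q ✓
A=Z68: rows 4, 5, 10, 13 → E = n, n, n, n ✓
A=Z14: rows 6, 14, 15 → E takes values {s, k, m} — violation
Two rows agree on A but differ on E, so A -> E does not hold.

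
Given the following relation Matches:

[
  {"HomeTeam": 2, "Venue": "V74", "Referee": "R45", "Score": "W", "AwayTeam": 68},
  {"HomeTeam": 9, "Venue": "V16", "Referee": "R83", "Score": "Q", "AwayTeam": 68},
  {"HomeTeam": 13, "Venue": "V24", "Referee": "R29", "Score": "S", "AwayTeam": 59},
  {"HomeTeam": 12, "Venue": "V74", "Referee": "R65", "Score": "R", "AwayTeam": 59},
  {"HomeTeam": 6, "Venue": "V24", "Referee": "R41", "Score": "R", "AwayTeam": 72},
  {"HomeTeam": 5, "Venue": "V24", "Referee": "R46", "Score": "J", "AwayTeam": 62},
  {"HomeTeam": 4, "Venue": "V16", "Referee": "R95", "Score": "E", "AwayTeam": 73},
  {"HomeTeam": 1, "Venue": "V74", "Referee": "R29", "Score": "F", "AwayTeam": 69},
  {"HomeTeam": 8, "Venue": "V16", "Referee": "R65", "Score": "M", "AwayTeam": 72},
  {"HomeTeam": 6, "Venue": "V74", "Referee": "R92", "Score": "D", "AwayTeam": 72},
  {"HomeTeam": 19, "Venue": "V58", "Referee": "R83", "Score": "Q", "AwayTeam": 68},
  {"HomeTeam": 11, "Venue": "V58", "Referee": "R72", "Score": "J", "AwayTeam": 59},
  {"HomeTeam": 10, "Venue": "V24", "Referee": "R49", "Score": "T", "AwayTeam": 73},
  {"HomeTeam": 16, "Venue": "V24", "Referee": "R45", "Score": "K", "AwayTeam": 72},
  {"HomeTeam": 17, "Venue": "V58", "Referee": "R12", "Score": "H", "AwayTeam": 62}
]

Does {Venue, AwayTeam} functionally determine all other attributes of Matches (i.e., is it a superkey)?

Two distinct rows share (Venue=V24, AwayTeam=72), so {Venue, AwayTeam} does not determine every attribute — not a superkey.

No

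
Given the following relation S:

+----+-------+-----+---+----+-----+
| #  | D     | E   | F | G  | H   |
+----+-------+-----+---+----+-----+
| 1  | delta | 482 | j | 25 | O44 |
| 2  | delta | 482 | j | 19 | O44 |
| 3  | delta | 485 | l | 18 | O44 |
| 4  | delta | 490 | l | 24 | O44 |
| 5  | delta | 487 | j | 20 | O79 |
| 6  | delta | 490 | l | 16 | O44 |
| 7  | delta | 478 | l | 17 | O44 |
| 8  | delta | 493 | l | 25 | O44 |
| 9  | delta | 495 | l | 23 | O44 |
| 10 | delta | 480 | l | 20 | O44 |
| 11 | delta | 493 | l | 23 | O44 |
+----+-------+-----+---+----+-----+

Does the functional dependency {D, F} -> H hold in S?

No

(D=delta, F=j): rows 1, 2, 5 → H takes values {O44, O79} — violation
(D=delta, F=l): rows 3, 4, 6, 7, 8, 9, 10, 11 → H = O44, O44, O44, O44, O44, O44, O44, O44 ✓
Two rows agree on {D, F} but differ on H, so {D, F} -> H does not hold.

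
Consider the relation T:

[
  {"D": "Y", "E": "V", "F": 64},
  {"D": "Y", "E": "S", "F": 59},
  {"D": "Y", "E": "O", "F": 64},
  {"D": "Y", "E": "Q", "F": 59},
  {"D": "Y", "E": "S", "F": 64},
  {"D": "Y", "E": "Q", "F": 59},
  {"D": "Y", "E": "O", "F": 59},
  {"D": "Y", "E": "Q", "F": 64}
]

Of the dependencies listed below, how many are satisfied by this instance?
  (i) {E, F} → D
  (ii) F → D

2

(i) {E, F} → D: every LHS value maps to a single RHS value — holds.
(ii) F → D: every LHS value maps to a single RHS value — holds.
2 of the 2 dependencies hold.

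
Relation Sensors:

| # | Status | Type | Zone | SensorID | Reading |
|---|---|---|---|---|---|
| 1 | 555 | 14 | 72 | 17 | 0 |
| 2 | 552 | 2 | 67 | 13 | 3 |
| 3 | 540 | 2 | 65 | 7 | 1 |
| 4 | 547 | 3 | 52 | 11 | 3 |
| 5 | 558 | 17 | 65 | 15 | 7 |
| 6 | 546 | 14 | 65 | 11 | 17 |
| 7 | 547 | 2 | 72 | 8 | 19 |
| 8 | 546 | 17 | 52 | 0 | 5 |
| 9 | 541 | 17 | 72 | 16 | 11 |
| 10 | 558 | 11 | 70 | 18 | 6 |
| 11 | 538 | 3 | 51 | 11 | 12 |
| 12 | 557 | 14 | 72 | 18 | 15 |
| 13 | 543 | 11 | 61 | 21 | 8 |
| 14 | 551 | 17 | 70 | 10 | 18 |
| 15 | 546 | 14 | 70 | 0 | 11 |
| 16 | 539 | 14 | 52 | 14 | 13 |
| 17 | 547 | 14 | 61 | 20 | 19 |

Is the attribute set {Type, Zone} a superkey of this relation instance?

Rows 1 and 12 have the same {Type, Zone} value (Type=14, Zone=72) but are distinct tuples, so {Type, Zone} does not determine every attribute — not a superkey.

No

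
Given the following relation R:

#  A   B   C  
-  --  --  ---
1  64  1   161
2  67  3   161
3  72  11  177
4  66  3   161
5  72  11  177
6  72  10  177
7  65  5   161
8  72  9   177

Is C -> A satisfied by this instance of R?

C=161: rows 1, 2, 4, 7 → A takes values {64, 67, 66, 65} — violation
C=177: rows 3, 5, 6, 8 → A = 72, 72, 72, 72 ✓
Two rows agree on C but differ on A, so C -> A does not hold.

No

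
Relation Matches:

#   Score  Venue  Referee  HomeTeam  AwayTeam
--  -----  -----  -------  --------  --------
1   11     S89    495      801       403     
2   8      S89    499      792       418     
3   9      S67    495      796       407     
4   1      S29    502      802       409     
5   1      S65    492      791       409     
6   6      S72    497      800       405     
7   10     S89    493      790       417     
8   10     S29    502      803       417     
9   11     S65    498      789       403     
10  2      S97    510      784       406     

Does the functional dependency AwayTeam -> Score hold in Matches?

AwayTeam=403: rows 1, 9 → Score = 11, 11 ✓
AwayTeam=418: row 2 → Score = 8 ✓
AwayTeam=407: row 3 → Score = 9 ✓
AwayTeam=409: rows 4, 5 → Score = 1, 1 ✓
AwayTeam=405: row 6 → Score = 6 ✓
AwayTeam=417: rows 7, 8 → Score = 10, 10 ✓
AwayTeam=406: row 10 → Score = 2 ✓
Every AwayTeam value is associated with a single Score value, so AwayTeam -> Score holds.

Yes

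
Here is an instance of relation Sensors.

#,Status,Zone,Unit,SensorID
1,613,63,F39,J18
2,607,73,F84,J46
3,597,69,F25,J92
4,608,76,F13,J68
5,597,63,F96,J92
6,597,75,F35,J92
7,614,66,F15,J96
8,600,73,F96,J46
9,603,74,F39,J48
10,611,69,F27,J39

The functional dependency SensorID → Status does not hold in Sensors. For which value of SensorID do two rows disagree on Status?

SensorID=J18: row 1 → Status = 613 ✓
SensorID=J46: rows 2, 8 → Status takes values {607, 600} — violation
SensorID=J92: rows 3, 5, 6 → Status = 597, 597, 597 ✓
SensorID=J68: row 4 → Status = 608 ✓
SensorID=J96: row 7 → Status = 614 ✓
SensorID=J48: row 9 → Status = 603 ✓
SensorID=J39: row 10 → Status = 611 ✓
The only SensorID value with inconsistent Status is SensorID=J46.

J46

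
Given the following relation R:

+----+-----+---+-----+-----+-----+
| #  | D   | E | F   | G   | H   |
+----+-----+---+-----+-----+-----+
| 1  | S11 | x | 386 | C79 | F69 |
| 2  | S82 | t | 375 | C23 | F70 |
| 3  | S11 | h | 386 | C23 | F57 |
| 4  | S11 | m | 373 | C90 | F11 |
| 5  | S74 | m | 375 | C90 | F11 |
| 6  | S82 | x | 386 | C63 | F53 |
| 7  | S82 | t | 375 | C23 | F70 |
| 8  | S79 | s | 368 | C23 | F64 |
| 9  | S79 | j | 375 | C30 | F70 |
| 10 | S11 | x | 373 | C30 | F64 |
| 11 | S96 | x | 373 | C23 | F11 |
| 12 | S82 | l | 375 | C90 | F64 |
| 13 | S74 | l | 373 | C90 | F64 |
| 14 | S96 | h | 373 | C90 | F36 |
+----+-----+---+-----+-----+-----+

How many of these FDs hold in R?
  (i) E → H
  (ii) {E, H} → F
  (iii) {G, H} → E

1

(i) E → H: E=x: rows 1, 6, 10, 11 → H takes values {F69, F53, F64, F11} — violation; E=h: rows 3, 14 → H takes values {F57, F36} — violation — fails.
(ii) {E, H} → F: (E=m, H=F11): rows 4, 5 → F takes values {373, 375} — violation; (E=l, H=F64): rows 12, 13 → F takes values {375, 373} — violation — fails.
(iii) {G, H} → E: every LHS value maps to a single RHS value — holds.
1 of the 3 dependencies holds.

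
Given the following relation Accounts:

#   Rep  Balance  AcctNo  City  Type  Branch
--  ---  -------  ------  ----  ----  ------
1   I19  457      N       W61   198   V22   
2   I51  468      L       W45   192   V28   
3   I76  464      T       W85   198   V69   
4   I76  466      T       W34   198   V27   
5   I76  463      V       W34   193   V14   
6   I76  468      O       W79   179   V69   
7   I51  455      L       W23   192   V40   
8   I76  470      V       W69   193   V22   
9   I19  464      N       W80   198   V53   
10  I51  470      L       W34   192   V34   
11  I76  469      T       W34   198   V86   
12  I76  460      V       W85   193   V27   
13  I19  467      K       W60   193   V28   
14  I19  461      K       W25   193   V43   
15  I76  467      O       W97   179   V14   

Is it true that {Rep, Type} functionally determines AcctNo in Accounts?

(Rep=I19, Type=198): rows 1, 9 → AcctNo = N, N ✓
(Rep=I51, Type=192): rows 2, 7, 10 → AcctNo = L, L, L ✓
(Rep=I76, Type=198): rows 3, 4, 11 → AcctNo = T, T, T ✓
(Rep=I76, Type=193): rows 5, 8, 12 → AcctNo = V, V, V ✓
(Rep=I76, Type=179): rows 6, 15 → AcctNo = O, O ✓
(Rep=I19, Type=193): rows 13, 14 → AcctNo = K, K ✓
Every {Rep, Type} value is associated with a single AcctNo value, so {Rep, Type} → AcctNo holds.

Yes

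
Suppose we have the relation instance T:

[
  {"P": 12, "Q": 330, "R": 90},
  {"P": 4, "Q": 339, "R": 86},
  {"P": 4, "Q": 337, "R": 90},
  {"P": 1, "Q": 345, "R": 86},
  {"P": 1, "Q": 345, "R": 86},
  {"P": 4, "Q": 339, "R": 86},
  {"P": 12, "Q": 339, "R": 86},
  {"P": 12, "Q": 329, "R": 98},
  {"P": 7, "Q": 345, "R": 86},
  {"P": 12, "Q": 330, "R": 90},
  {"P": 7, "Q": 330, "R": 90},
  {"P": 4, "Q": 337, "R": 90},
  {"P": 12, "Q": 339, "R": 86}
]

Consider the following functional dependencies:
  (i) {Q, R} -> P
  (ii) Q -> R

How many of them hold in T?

(i) {Q, R} -> P: (Q=330, R=90): 3 rows → P takes values {12, 7} — violation; (Q=339, R=86): 4 rows → P takes values {4, 12} — violation; (Q=345, R=86): 3 rows → P takes values {1, 7} — violation — fails.
(ii) Q -> R: every LHS value maps to a single RHS value — holds.
1 of the 2 dependencies holds.

1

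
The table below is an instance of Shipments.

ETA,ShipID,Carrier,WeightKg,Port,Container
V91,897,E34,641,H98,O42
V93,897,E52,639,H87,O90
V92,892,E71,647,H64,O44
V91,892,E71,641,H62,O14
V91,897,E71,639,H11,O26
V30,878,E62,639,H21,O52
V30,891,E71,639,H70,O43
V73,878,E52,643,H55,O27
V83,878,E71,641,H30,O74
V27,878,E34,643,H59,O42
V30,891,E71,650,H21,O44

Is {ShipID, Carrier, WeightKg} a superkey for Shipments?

Yes

All 11 rows have distinct {ShipID, Carrier, WeightKg} values, so {ShipID, Carrier, WeightKg} → (all attributes) holds and {ShipID, Carrier, WeightKg} is a superkey.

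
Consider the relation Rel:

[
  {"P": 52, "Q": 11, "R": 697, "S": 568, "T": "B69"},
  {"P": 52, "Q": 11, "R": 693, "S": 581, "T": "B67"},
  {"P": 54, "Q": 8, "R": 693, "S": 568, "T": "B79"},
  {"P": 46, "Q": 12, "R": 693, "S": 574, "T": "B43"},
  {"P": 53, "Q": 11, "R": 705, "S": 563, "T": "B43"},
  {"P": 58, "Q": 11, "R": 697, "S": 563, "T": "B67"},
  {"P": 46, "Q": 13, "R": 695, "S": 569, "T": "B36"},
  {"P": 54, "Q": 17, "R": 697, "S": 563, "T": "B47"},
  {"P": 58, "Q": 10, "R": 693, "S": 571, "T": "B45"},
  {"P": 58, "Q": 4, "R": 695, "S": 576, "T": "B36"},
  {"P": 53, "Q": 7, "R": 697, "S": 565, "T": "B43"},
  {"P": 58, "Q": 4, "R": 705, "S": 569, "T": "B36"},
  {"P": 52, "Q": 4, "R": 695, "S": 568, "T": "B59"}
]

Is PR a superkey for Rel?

Yes

All 13 rows have distinct PR values, so PR → (all attributes) holds and PR is a superkey.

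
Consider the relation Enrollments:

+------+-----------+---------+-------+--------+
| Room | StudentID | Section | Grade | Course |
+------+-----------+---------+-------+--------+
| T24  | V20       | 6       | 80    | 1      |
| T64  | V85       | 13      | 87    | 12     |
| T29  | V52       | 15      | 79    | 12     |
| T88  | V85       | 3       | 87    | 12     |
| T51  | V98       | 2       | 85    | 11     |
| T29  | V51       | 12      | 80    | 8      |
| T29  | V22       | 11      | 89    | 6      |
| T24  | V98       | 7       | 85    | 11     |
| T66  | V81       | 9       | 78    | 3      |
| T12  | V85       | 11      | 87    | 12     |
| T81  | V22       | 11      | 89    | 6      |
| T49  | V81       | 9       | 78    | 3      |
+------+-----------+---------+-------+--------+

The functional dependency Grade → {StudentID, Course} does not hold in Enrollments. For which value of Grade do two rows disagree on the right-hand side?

Grade=80: 2 rows → {StudentID,Course} takes values {(V20, 1), (V51, 8)} — violation
Grade=87: 3 rows → {StudentID,Course} = (V85, 12), (V85, 12), (V85, 12) ✓
Grade=79: 1 row → {StudentID,Course} = (V52, 12) ✓
Grade=85: 2 rows → {StudentID,Course} = (V98, 11), (V98, 11) ✓
Grade=89: 2 rows → {StudentID,Course} = (V22, 6), (V22, 6) ✓
Grade=78: 2 rows → {StudentID,Course} = (V81, 3), (V81, 3) ✓
The only Grade value with inconsistent RHS is Grade=80.

80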